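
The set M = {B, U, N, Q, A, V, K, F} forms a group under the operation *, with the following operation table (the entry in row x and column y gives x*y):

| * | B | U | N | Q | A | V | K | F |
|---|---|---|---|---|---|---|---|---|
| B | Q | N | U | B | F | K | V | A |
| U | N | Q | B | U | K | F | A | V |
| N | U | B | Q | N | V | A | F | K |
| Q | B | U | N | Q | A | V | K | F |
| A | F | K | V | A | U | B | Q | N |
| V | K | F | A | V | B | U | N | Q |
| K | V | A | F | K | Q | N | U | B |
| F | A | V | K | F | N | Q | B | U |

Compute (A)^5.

A^1 = A
A^2 = A*A = U
A^3 = U*A = K
A^4 = K*A = Q
A^5 = Q*A = A

A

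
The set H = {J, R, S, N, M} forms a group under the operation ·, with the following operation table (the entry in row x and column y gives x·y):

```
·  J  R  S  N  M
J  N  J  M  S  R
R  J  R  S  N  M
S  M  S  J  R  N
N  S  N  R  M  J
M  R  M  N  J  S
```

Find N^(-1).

First locate the identity: row R matches the header, so R is the identity.
Scan row N for R: N·S = R. Hence N^(-1) = S.
(Structurally, H here is isomorphic to the cyclic group Z_5.)

S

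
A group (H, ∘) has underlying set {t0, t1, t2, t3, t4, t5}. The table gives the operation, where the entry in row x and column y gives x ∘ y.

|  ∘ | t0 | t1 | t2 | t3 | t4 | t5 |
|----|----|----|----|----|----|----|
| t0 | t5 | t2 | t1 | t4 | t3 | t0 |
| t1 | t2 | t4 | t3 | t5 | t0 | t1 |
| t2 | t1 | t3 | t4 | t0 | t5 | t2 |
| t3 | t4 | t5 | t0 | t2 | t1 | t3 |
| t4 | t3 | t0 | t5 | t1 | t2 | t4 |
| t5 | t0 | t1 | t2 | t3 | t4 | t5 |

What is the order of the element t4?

3

The identity element is t5 (its row matches the header).
t4^1 = t4
t4^2 = t4 ∘ t4 = t2
t4^3 = t2 ∘ t4 = t5
The first power of t4 equal to the identity is t4^3, so ord(t4) = 3.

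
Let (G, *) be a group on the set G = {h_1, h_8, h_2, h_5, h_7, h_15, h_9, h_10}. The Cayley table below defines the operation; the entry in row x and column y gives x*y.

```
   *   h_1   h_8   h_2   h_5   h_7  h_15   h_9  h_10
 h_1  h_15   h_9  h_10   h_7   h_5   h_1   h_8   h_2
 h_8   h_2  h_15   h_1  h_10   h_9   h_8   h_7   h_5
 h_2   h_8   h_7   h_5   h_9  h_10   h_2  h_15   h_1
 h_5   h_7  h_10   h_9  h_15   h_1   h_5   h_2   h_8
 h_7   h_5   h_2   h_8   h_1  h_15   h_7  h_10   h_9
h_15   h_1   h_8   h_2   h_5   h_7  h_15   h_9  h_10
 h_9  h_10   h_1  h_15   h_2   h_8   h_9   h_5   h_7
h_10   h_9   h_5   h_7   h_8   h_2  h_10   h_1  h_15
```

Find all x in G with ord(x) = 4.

Identity is h_15. Compute the order of each non-identity element by repeated multiplication:
  h_1: h_1 → h_15  (order 2)
  h_8: h_8 → h_15  (order 2)
  h_2: h_2 → h_5 → h_9 → h_15  (order 4)
  h_5: h_5 → h_15  (order 2)
  h_7: h_7 → h_15  (order 2)
  h_9: h_9 → h_5 → h_2 → h_15  (order 4)
  h_10: h_10 → h_15  (order 2)
Elements of order 4: {h_2, h_9}.

{h_2, h_9}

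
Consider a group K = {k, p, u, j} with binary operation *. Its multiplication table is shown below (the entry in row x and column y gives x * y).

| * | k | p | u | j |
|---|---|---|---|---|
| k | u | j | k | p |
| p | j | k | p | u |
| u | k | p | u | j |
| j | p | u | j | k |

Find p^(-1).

First locate the identity: row u matches the header, so u is the identity.
Scan row p for u: p * j = u. Hence p^(-1) = j.
(Structurally, K here is isomorphic to the cyclic group Z_4.)

j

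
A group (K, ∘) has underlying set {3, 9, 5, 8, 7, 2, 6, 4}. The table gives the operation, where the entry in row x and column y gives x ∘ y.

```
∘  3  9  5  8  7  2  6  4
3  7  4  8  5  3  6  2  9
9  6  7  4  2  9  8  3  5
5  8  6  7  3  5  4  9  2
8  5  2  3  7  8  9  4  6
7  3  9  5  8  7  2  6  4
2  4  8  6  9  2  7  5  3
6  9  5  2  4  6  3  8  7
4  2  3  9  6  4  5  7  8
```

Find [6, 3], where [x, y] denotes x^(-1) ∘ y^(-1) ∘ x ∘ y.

Identity is 7; from the table 6^(-1) = 4 and 3^(-1) = 3.
4 ∘ 3 = 2
2 ∘ 6 = 5
5 ∘ 3 = 8
(Structurally, K here is isomorphic to the dihedral group D_4.)

8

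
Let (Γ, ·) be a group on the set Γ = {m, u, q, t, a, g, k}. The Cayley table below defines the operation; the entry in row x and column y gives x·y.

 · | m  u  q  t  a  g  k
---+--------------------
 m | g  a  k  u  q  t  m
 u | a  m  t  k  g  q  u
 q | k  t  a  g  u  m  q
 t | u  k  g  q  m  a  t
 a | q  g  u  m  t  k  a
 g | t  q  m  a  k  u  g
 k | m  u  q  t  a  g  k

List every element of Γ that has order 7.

{a, g, m, q, t, u}

Identity is k. Compute the order of each non-identity element by repeated multiplication:
  m: m → g → t → u → a → q → k  (order 7)
  u: u → m → a → g → q → t → k  (order 7)
  q: q → a → u → t → g → m → k  (order 7)
  t: t → q → g → a → m → u → k  (order 7)
  a: a → t → m → q → u → g → k  (order 7)
  g: g → u → q → m → t → a → k  (order 7)
Elements of order 7: {a, g, m, q, t, u}.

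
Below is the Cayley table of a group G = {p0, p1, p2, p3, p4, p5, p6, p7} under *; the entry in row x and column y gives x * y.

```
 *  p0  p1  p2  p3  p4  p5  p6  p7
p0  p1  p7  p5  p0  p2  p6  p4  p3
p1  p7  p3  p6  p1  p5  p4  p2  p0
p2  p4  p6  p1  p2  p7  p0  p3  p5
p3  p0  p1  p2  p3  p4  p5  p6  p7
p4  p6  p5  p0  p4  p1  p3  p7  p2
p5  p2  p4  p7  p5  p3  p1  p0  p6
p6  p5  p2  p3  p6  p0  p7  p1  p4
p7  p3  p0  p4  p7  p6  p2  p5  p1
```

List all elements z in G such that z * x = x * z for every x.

{p1, p3}

An element z is central iff its row equals its column in the table.
For p6: p6 * p4 = p0 ≠ p7 = p4 * p6, so p6 ∉ Z.
Checking each element this way leaves Z(G) = {p1, p3}.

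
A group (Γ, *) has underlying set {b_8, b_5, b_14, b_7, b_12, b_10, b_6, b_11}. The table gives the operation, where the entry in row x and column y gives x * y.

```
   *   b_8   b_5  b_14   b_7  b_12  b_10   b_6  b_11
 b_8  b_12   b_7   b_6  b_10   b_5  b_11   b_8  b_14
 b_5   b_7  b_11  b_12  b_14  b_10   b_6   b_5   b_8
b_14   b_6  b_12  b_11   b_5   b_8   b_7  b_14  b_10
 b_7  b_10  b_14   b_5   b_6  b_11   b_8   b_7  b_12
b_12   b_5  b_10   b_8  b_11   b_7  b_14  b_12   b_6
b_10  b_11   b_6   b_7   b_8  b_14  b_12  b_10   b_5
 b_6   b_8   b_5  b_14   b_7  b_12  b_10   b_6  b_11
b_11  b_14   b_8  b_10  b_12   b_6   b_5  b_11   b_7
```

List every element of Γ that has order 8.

{b_10, b_14, b_5, b_8}

Identity is b_6. Compute the order of each non-identity element by repeated multiplication:
  b_8: b_8 → b_12 → b_5 → b_7 → b_10 → b_11 → b_14 → b_6  (order 8)
  b_5: b_5 → b_11 → b_8 → b_7 → b_14 → b_12 → b_10 → b_6  (order 8)
  b_14: b_14 → b_11 → b_10 → b_7 → b_5 → b_12 → b_8 → b_6  (order 8)
  b_7: b_7 → b_6  (order 2)
  b_12: b_12 → b_7 → b_11 → b_6  (order 4)
  b_10: b_10 → b_12 → b_14 → b_7 → b_8 → b_11 → b_5 → b_6  (order 8)
  b_11: b_11 → b_7 → b_12 → b_6  (order 4)
Elements of order 8: {b_10, b_14, b_5, b_8}.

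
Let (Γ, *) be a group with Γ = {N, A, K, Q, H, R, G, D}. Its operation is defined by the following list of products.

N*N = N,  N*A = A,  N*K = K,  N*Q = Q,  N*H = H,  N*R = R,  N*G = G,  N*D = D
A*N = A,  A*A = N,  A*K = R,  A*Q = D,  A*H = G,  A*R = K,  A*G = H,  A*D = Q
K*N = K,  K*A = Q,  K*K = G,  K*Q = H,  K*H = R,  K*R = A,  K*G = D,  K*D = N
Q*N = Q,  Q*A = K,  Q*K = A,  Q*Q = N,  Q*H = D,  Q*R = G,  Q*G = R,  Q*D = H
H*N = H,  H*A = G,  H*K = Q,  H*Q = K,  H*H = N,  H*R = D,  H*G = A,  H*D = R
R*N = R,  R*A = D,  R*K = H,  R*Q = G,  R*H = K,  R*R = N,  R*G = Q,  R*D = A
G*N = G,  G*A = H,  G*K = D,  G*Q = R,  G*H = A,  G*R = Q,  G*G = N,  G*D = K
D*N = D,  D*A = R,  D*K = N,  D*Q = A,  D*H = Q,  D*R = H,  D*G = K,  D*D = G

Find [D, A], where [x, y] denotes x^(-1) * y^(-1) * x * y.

G

Identity is N; from the table D^(-1) = K and A^(-1) = A.
K * A = Q
Q * D = H
H * A = G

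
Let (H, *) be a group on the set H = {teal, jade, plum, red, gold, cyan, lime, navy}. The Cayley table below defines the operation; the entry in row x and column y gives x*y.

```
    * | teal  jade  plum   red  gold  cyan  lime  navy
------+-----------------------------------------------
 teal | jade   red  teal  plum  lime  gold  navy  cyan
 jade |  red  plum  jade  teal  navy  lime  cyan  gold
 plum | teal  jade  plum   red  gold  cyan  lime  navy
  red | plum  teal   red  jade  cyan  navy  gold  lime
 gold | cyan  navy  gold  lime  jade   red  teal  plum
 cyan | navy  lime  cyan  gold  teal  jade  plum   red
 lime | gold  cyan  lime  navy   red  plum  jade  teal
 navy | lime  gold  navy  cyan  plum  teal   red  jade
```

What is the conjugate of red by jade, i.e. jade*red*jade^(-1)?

The identity is plum. In row jade, the entry plum sits in column jade, so jade^(-1) = jade.
jade*red = teal
teal*jade = red

red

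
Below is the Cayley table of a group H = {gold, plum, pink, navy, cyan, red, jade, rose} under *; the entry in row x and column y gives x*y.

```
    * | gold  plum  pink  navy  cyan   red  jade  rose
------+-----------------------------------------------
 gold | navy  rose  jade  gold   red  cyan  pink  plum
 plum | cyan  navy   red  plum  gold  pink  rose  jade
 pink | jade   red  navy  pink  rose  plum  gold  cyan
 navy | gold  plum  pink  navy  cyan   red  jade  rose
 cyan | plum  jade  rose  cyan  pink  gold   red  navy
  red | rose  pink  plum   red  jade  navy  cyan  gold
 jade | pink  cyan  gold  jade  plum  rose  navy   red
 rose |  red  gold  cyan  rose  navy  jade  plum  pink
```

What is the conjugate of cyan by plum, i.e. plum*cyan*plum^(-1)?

The identity is navy. In row plum, the entry navy sits in column plum, so plum^(-1) = plum.
plum*cyan = gold
gold*plum = rose

rose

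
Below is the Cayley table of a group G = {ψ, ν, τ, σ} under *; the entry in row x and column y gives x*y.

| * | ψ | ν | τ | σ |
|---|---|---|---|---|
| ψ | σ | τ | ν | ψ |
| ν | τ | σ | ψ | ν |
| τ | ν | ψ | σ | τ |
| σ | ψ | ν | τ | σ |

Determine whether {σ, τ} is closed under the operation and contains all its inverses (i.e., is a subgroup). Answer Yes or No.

Yes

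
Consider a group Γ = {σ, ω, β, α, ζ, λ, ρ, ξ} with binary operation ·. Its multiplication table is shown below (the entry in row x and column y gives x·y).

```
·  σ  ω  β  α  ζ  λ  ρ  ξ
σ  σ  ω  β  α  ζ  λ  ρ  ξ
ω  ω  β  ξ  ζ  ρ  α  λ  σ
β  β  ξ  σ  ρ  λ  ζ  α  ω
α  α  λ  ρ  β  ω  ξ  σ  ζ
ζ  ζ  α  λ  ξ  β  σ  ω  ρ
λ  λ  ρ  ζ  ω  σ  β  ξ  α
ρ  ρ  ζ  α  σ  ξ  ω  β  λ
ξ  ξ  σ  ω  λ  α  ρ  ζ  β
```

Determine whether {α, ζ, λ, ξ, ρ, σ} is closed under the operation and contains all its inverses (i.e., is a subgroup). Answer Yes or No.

No

ξ·ξ = β, which is not in {α, ζ, λ, ξ, ρ, σ}.
The subset is not closed under ·, so it is not a subgroup.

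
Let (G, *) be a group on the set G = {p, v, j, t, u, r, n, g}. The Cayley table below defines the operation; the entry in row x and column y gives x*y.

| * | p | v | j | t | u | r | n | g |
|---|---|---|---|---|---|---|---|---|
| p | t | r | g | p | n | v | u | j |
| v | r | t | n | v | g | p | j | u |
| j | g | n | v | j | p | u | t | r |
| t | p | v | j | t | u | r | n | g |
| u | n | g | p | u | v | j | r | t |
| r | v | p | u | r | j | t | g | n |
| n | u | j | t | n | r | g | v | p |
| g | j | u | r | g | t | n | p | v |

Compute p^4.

p^1 = p
p^2 = p*p = t
p^3 = t*p = p
p^4 = p*p = t

t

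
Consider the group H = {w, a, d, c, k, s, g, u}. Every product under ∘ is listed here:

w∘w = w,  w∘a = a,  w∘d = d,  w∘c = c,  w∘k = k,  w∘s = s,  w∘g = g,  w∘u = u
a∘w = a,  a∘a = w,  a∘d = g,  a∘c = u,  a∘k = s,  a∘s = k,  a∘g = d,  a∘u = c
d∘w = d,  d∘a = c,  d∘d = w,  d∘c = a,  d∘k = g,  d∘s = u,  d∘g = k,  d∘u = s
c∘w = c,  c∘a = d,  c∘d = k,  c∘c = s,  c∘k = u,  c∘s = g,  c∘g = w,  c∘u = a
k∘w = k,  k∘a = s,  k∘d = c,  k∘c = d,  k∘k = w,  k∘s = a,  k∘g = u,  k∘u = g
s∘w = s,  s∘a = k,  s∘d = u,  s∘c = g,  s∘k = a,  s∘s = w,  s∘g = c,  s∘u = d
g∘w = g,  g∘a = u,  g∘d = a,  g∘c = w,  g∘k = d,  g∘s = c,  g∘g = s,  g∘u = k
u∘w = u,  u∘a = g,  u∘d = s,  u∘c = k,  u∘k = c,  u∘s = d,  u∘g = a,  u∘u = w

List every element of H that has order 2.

Identity is w. Compute the order of each non-identity element by repeated multiplication:
  a: a → w  (order 2)
  d: d → w  (order 2)
  c: c → s → g → w  (order 4)
  k: k → w  (order 2)
  s: s → w  (order 2)
  g: g → s → c → w  (order 4)
  u: u → w  (order 2)
Elements of order 2: {a, d, k, s, u}.
(Structurally, H here is isomorphic to the dihedral group D_4.)

{a, d, k, s, u}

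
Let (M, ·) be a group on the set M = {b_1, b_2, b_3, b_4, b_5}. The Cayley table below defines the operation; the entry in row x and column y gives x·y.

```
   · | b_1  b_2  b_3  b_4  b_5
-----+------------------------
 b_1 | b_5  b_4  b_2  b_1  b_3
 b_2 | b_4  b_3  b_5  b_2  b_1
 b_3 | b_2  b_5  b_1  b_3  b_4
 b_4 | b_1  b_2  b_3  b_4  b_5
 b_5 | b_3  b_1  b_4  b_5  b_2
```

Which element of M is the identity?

The identity e satisfies e·x = x for all x, so its row in the table reproduces the column headers.
Row b_4 reads: b_1, b_2, b_3, b_4, b_5 — exactly the header order. So b_4 is the identity.
(Structurally, M here is isomorphic to the cyclic group Z_5.)

b_4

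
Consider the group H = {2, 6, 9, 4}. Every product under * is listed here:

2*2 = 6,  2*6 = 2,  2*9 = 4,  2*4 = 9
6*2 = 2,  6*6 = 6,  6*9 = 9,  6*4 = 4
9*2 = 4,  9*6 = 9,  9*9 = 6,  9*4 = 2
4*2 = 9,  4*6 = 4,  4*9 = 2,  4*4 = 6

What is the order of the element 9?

2

The identity element is 6 (its row matches the header).
9^1 = 9
9^2 = 9*9 = 6
The first power of 9 equal to the identity is 9^2, so ord(9) = 2.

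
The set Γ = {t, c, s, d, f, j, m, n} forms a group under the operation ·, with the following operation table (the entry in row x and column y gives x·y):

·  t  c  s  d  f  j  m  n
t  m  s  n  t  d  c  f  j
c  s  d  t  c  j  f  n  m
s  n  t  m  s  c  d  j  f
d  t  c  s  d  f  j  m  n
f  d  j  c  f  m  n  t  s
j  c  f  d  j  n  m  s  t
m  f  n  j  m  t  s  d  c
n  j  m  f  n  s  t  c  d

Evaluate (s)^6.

s^1 = s
s^2 = s·s = m
s^3 = m·s = j
s^4 = j·s = d
s^5 = d·s = s
s^6 = s·s = m

m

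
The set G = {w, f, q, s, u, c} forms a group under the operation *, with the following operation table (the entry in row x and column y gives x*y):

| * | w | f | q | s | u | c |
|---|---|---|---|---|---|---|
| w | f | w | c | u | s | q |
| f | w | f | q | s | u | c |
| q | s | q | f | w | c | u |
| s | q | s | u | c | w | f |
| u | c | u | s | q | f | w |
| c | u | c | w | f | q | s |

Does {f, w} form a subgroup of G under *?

Yes

{f, w} contains the identity f.
Checking products: every product of two elements of {f, w} (read from the table) lies in {f, w}, so the set is closed.
In a finite group, a nonempty closed subset is a subgroup. So {f, w} ≤ G.
(Structurally, G here is isomorphic to the symmetric group S_3.)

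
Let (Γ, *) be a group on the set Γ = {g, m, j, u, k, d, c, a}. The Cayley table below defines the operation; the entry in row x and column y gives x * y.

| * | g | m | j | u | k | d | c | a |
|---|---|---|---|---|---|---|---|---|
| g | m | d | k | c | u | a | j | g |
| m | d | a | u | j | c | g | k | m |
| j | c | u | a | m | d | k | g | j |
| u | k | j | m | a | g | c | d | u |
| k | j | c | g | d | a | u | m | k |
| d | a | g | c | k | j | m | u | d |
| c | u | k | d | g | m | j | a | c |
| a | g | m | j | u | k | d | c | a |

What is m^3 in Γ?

m^1 = m
m^2 = m * m = a
m^3 = a * m = m

m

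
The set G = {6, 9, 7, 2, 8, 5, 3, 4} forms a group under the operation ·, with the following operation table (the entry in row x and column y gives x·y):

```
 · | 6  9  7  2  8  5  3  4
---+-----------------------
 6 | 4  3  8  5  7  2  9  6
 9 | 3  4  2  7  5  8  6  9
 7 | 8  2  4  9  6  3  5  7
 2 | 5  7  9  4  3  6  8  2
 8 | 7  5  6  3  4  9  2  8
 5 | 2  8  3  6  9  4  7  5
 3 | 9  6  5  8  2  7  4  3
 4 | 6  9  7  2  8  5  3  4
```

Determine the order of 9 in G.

2

The identity element is 4 (its row matches the header).
9^1 = 9
9^2 = 9·9 = 4
The first power of 9 equal to the identity is 9^2, so ord(9) = 2.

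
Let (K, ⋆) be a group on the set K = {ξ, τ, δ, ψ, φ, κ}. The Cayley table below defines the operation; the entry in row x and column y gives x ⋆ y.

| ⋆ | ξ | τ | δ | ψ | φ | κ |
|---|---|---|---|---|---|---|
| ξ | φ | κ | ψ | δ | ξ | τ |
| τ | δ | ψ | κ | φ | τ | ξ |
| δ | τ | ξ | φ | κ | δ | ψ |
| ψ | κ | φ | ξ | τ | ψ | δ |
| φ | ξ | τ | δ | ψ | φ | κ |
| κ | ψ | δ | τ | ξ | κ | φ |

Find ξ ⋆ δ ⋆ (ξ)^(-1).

κ

The identity is φ. In row ξ, the entry φ sits in column ξ, so ξ^(-1) = ξ.
ξ ⋆ δ = ψ
ψ ⋆ ξ = κ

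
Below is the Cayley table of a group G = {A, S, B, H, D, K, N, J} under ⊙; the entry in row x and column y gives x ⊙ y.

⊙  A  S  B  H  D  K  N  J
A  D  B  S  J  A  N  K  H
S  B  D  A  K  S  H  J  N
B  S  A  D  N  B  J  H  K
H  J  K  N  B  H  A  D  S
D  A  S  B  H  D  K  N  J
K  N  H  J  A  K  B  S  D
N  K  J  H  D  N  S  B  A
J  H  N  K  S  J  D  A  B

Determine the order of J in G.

4

The identity element is D (its row matches the header).
J^1 = J
J^2 = J ⊙ J = B
J^3 = B ⊙ J = K
J^4 = K ⊙ J = D
The first power of J equal to the identity is J^4, so ord(J) = 4.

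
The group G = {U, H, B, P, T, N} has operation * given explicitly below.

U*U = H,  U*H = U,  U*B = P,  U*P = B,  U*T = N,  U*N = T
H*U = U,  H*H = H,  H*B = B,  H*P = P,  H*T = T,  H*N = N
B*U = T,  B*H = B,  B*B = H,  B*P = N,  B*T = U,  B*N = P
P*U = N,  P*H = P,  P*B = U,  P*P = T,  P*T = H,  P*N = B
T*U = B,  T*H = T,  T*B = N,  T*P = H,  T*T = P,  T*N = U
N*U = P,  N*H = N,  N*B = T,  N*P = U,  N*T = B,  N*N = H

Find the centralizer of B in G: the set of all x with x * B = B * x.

Compare row B with column B entry by entry.
T * B = N but B * T = U, so T does not.
Collecting the elements that commute with B: C(B) = {B, H}.

{B, H}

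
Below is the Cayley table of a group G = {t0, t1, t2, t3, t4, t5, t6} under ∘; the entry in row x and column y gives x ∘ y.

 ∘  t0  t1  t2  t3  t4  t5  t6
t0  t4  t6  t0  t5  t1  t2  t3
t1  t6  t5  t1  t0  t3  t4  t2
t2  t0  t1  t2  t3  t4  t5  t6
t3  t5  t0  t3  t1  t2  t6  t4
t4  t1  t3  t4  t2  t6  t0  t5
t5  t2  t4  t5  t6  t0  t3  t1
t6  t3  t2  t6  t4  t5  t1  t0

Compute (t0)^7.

t0^1 = t0
t0^2 = t0 ∘ t0 = t4
t0^3 = t4 ∘ t0 = t1
t0^4 = t1 ∘ t0 = t6
t0^5 = t6 ∘ t0 = t3
t0^6 = t3 ∘ t0 = t5
t0^7 = t5 ∘ t0 = t2
(Structurally, G here is isomorphic to the cyclic group Z_7.)

t2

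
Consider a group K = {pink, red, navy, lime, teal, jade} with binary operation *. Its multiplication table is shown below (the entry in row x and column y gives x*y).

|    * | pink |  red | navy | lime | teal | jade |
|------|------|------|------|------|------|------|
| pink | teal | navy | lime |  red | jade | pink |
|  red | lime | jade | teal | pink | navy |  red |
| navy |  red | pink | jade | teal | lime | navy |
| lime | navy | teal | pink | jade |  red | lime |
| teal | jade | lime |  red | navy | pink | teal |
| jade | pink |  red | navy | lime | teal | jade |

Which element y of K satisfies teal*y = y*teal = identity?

pink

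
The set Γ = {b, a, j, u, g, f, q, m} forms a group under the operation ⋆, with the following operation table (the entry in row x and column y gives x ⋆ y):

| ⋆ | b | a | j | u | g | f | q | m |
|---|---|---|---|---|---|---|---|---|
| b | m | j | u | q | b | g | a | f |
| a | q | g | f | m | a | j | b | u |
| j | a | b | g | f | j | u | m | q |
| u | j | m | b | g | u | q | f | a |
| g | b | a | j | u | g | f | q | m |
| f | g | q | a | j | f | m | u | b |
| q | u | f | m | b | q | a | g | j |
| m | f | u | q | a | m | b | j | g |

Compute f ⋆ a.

q

Read row f, column a: f ⋆ a = q.
(Structurally, Γ here is isomorphic to the dihedral group D_4.)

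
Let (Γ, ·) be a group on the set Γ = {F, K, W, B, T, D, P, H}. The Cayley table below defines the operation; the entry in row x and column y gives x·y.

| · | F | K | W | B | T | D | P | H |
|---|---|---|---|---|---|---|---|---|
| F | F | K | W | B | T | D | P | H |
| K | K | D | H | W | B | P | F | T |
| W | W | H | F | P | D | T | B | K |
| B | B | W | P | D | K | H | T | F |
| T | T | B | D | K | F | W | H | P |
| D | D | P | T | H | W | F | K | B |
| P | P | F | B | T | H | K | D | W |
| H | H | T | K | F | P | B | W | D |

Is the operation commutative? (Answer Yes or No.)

Check whether the table is symmetric across its main diagonal.
Every entry (row x, col y) equals the entry (row y, col x), so Γ is abelian.

Yes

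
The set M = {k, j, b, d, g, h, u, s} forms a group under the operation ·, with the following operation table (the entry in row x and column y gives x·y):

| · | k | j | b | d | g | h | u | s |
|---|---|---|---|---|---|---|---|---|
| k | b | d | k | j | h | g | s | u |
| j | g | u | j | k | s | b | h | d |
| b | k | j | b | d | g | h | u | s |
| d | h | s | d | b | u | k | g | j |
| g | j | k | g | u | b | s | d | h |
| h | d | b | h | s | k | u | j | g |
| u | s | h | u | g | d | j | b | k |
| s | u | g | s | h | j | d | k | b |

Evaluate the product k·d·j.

u

k·d = j
j·j = u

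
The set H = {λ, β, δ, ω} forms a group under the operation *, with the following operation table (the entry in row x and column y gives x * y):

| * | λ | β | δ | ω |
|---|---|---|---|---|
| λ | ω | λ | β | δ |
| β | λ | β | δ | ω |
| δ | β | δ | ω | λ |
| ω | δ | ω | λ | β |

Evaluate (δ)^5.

δ^1 = δ
δ^2 = δ * δ = ω
δ^3 = ω * δ = λ
δ^4 = λ * δ = β
δ^5 = β * δ = δ

δ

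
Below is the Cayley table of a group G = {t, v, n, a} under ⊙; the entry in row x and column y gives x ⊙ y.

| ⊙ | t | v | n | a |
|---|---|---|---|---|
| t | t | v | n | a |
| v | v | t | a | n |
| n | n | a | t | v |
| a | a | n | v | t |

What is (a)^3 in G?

a

a^1 = a
a^2 = a ⊙ a = t
a^3 = t ⊙ a = a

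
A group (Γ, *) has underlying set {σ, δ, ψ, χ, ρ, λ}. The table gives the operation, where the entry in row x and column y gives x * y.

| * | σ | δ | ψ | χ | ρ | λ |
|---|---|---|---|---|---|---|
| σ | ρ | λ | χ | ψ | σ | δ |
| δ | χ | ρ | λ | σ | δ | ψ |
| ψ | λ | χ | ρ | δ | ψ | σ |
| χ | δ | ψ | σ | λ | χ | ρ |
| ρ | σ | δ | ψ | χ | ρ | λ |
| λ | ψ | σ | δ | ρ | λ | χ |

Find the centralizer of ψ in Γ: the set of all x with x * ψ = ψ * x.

Compare row ψ with column ψ entry by entry.
δ * ψ = λ but ψ * δ = χ, so δ does not.
Collecting the elements that commute with ψ: C(ψ) = {ρ, ψ}.
(Structurally, Γ here is isomorphic to the symmetric group S_3.)

{ρ, ψ}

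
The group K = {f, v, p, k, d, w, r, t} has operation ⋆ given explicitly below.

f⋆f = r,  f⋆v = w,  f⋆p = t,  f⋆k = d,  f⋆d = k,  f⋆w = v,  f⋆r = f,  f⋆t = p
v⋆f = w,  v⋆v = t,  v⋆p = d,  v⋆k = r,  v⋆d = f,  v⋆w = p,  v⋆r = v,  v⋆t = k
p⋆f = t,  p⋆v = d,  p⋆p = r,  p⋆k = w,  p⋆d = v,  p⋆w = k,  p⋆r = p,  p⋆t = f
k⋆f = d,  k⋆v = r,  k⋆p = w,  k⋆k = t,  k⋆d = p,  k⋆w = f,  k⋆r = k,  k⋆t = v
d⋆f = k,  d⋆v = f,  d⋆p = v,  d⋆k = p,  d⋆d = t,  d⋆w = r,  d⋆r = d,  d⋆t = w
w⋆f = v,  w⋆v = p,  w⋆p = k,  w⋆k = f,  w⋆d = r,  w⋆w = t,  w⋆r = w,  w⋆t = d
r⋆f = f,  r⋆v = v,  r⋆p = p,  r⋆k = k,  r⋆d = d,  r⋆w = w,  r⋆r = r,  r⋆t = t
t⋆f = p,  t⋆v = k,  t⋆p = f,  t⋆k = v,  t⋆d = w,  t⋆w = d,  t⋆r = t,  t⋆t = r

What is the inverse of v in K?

First locate the identity: row r matches the header, so r is the identity.
Scan row v for r: v ⋆ k = r. Hence v^(-1) = k.

k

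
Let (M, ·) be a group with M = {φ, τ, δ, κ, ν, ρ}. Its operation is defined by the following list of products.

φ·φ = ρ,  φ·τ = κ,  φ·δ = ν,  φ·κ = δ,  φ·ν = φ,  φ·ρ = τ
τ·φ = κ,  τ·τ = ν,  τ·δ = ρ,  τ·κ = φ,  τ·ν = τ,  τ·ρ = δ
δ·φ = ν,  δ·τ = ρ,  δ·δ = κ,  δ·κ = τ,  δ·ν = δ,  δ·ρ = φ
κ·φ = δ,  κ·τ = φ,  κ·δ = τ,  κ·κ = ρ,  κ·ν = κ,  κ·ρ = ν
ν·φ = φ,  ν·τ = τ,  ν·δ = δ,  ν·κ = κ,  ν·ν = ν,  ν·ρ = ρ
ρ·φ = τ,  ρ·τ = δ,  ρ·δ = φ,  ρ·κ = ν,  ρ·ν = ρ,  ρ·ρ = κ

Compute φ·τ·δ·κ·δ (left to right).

φ·τ = κ
κ·δ = τ
τ·κ = φ
φ·δ = ν

ν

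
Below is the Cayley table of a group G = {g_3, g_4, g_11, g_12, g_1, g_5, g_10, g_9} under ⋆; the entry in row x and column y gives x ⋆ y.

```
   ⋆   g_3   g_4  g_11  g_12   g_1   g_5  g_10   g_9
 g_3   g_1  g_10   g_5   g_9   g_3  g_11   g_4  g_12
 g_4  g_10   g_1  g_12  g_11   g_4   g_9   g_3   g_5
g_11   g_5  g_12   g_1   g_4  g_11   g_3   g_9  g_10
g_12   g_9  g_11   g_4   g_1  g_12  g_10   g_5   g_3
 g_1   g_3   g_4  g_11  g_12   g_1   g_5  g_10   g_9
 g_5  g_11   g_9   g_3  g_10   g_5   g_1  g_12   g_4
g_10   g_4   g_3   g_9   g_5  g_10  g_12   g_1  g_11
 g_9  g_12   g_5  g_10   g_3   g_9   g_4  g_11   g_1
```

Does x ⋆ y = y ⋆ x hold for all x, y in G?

Yes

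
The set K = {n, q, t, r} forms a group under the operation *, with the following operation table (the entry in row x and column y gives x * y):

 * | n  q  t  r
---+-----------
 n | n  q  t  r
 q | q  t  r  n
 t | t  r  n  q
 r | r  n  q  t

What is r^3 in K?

r^1 = r
r^2 = r * r = t
r^3 = t * r = q

q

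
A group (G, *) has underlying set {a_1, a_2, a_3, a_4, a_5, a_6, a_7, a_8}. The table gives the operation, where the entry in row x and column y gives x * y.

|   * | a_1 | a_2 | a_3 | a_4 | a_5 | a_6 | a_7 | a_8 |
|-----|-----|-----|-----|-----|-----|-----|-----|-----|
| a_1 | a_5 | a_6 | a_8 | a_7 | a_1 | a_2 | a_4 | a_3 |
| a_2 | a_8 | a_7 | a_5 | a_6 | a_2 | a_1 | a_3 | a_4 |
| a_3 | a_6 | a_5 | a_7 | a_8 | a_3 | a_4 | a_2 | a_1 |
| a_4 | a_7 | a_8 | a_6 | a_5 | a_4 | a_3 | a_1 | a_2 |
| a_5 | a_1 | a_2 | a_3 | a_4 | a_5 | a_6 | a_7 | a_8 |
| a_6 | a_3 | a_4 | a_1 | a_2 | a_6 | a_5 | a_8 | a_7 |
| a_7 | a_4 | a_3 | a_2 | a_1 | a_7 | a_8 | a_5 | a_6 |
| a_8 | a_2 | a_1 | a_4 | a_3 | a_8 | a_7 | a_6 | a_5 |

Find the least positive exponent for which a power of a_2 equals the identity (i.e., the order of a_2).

4

The identity element is a_5 (its row matches the header).
a_2^1 = a_2
a_2^2 = a_2 * a_2 = a_7
a_2^3 = a_7 * a_2 = a_3
a_2^4 = a_3 * a_2 = a_5
The first power of a_2 equal to the identity is a_2^4, so ord(a_2) = 4.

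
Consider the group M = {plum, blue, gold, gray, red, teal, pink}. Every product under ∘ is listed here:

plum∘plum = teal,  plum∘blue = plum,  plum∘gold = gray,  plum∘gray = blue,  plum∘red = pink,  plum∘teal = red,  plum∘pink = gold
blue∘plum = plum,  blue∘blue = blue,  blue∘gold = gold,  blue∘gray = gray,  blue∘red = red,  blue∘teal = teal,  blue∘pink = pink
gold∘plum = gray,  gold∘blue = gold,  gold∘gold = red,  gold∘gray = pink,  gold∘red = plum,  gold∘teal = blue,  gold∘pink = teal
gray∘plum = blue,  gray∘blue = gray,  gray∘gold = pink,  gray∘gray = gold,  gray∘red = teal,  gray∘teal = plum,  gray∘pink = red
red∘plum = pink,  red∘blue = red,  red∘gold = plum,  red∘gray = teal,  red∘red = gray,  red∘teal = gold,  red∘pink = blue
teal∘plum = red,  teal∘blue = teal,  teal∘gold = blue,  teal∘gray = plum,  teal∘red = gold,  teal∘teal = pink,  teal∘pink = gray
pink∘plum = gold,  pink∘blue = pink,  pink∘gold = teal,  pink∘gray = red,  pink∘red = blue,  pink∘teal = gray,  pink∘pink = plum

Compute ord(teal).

7

The identity element is blue (its row matches the header).
teal^1 = teal
teal^2 = teal ∘ teal = pink
teal^3 = pink ∘ teal = gray
teal^4 = gray ∘ teal = plum
teal^5 = plum ∘ teal = red
teal^6 = red ∘ teal = gold
teal^7 = gold ∘ teal = blue
The first power of teal equal to the identity is teal^7, so ord(teal) = 7.
(Structurally, M here is isomorphic to the cyclic group Z_7.)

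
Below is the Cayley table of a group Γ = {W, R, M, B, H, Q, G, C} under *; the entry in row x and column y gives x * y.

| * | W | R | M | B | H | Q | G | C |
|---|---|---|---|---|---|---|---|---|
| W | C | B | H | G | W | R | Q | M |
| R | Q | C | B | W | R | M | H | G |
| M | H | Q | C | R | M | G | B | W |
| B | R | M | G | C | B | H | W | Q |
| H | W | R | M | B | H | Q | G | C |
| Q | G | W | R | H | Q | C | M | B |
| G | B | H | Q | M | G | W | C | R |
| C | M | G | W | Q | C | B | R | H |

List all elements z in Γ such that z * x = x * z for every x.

{C, H}

An element z is central iff its row equals its column in the table.
For W: W * R = B ≠ Q = R * W, so W ∉ Z.
Checking each element this way leaves Z(Γ) = {C, H}.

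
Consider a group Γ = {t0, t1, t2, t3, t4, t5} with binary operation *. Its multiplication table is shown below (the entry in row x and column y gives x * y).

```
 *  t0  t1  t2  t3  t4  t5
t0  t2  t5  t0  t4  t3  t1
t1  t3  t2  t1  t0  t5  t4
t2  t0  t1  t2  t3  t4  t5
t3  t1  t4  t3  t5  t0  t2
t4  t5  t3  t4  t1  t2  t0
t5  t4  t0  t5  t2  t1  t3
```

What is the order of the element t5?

3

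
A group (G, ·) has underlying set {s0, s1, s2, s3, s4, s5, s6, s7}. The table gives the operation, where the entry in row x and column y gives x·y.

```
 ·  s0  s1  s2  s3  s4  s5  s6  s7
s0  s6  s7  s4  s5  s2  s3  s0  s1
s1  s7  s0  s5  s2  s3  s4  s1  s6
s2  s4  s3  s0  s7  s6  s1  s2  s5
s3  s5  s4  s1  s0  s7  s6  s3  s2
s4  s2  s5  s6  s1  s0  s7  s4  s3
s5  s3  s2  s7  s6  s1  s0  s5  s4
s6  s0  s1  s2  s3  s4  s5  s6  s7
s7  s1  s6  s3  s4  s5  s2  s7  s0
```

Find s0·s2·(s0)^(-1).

s2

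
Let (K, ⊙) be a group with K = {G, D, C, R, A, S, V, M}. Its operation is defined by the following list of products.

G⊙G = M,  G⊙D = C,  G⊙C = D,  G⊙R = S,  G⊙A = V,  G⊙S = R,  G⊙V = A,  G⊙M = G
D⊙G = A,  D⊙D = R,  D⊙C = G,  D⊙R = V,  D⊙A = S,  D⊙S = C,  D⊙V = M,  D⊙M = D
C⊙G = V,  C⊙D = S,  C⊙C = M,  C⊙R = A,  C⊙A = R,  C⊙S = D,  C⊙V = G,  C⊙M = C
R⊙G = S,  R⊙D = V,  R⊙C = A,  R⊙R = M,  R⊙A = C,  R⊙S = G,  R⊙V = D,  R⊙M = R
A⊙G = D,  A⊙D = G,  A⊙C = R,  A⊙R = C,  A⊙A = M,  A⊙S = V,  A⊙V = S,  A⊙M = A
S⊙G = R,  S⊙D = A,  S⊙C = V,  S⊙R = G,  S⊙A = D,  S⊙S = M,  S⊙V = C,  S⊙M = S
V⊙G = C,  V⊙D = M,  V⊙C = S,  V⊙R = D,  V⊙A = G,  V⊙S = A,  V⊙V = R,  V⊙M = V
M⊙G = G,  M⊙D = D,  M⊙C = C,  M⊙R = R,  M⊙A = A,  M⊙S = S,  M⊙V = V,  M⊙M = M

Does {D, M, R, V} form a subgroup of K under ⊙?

{D, M, R, V} contains the identity M.
Checking products: every product of two elements of {D, M, R, V} (read from the table) lies in {D, M, R, V}, so the set is closed.
In a finite group, a nonempty closed subset is a subgroup. So {D, M, R, V} ≤ K.

Yes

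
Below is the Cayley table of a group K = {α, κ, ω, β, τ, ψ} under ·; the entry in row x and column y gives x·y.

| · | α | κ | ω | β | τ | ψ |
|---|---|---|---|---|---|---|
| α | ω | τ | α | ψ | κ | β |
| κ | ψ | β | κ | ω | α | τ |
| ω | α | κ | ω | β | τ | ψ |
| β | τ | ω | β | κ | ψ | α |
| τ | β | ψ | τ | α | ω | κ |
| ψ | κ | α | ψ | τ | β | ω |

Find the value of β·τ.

ψ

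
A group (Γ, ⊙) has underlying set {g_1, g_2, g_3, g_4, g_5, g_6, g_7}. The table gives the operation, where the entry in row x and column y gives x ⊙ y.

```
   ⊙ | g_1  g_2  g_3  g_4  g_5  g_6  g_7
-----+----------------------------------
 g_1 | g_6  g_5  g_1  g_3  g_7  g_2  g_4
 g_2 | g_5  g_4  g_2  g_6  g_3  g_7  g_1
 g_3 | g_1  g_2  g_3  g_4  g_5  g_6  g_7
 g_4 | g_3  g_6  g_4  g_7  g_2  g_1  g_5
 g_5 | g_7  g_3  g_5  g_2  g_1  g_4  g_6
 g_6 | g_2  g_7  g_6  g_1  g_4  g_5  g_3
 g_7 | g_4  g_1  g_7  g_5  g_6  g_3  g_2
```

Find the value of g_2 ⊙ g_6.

g_7

Read row g_2, column g_6: g_2 ⊙ g_6 = g_7.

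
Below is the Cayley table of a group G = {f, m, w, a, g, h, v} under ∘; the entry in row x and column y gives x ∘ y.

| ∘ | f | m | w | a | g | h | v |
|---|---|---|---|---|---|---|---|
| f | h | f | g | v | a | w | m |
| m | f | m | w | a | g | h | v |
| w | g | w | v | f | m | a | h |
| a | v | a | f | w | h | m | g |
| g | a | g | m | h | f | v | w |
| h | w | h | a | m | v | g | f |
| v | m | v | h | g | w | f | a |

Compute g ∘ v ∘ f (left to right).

g

g ∘ v = w
w ∘ f = g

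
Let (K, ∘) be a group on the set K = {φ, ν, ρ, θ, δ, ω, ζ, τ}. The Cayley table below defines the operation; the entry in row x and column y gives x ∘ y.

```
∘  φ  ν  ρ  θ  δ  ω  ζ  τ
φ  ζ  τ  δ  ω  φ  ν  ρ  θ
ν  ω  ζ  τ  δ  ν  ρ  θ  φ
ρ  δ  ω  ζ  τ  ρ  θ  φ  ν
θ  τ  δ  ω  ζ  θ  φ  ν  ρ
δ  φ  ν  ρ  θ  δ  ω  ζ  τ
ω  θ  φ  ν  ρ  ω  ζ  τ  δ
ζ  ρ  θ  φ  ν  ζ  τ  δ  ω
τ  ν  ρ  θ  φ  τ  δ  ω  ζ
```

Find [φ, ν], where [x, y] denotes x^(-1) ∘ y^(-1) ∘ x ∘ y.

Identity is δ; from the table φ^(-1) = ρ and ν^(-1) = θ.
ρ ∘ θ = τ
τ ∘ φ = ν
ν ∘ ν = ζ

ζ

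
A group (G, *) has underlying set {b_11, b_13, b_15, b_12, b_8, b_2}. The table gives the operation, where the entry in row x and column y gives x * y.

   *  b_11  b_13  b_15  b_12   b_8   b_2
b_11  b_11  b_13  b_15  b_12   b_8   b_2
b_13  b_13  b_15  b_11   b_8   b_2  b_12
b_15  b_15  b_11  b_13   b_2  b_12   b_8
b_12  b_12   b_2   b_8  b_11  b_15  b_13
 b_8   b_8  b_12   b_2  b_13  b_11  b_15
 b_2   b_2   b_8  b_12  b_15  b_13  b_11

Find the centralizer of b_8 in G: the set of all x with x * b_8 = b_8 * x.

{b_11, b_8}

Compare row b_8 with column b_8 entry by entry.
b_13 * b_8 = b_2 but b_8 * b_13 = b_12, so b_13 does not.
Collecting the elements that commute with b_8: C(b_8) = {b_11, b_8}.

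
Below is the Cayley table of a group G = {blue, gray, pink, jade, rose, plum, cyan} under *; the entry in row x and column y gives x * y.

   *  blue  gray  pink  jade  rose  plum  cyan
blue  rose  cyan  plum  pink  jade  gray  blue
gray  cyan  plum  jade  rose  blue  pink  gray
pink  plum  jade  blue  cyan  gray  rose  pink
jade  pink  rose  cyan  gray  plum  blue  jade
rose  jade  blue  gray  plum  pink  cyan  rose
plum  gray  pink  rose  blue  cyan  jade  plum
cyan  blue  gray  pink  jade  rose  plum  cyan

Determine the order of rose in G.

7

The identity element is cyan (its row matches the header).
rose^1 = rose
rose^2 = rose * rose = pink
rose^3 = pink * rose = gray
rose^4 = gray * rose = blue
rose^5 = blue * rose = jade
rose^6 = jade * rose = plum
rose^7 = plum * rose = cyan
The first power of rose equal to the identity is rose^7, so ord(rose) = 7.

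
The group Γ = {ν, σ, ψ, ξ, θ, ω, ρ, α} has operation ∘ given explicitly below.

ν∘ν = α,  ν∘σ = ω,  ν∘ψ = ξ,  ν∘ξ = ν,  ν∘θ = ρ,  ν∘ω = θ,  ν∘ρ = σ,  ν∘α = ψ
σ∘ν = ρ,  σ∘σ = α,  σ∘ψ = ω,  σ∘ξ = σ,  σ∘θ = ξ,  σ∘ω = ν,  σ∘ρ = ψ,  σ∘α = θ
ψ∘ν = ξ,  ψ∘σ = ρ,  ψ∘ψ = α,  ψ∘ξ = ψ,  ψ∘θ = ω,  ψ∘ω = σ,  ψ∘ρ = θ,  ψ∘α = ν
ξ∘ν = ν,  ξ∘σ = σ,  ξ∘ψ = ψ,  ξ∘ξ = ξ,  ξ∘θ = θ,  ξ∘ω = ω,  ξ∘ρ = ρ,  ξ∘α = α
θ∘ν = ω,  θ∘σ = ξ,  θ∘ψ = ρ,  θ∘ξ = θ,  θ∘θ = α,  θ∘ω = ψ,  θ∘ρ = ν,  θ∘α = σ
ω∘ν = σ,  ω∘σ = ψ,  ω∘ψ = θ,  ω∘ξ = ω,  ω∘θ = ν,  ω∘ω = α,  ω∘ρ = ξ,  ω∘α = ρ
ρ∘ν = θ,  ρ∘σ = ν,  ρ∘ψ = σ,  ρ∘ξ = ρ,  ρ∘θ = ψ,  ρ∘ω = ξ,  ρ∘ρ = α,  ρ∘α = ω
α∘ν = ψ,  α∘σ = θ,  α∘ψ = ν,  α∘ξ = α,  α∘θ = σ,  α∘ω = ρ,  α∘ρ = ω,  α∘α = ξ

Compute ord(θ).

The identity element is ξ (its row matches the header).
θ^1 = θ
θ^2 = θ ∘ θ = α
θ^3 = α ∘ θ = σ
θ^4 = σ ∘ θ = ξ
The first power of θ equal to the identity is θ^4, so ord(θ) = 4.
(Structurally, Γ here is isomorphic to the quaternion group Q_8.)

4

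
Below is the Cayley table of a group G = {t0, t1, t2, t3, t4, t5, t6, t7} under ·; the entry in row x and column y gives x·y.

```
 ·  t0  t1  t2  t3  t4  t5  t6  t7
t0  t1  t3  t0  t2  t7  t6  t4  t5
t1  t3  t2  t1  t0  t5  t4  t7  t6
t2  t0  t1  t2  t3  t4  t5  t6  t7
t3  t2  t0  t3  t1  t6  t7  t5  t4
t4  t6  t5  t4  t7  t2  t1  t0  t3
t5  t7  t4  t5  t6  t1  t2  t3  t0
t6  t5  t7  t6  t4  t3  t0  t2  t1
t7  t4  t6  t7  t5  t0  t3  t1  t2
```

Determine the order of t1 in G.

2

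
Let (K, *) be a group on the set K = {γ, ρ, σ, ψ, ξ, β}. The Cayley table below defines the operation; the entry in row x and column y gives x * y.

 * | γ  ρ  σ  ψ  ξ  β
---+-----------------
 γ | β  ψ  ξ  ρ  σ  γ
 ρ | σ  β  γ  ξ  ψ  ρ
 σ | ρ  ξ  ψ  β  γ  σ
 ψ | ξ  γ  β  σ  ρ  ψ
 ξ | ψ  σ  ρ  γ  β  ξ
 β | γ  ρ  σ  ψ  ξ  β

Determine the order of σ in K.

3

The identity element is β (its row matches the header).
σ^1 = σ
σ^2 = σ * σ = ψ
σ^3 = ψ * σ = β
The first power of σ equal to the identity is σ^3, so ord(σ) = 3.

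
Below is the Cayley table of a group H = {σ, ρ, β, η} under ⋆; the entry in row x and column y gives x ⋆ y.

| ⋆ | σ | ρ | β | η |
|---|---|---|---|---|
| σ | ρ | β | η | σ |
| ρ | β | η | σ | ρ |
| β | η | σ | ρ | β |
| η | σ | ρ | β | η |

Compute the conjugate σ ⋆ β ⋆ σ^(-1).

The identity is η. In row σ, the entry η sits in column β, so σ^(-1) = β.
σ ⋆ β = η
η ⋆ β = β

β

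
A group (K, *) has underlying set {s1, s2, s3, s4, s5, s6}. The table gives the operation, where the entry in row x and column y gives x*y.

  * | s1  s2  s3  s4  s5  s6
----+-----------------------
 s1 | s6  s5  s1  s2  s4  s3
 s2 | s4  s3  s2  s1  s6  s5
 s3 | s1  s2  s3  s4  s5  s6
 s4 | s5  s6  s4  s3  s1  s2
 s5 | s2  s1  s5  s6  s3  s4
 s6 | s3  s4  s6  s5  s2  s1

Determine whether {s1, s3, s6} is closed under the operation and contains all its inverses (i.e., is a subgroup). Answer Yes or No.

Yes

{s1, s3, s6} contains the identity s3.
Checking products: every product of two elements of {s1, s3, s6} (read from the table) lies in {s1, s3, s6}, so the set is closed.
In a finite group, a nonempty closed subset is a subgroup. So {s1, s3, s6} ≤ K.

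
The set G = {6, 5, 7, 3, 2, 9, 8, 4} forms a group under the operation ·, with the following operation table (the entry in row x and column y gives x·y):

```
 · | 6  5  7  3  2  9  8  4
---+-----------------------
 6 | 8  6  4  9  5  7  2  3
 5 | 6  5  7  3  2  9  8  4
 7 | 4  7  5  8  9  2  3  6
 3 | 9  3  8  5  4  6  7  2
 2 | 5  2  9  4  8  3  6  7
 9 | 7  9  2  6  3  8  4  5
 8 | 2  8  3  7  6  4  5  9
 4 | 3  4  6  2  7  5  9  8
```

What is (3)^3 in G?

3

3^1 = 3
3^2 = 3·3 = 5
3^3 = 5·3 = 3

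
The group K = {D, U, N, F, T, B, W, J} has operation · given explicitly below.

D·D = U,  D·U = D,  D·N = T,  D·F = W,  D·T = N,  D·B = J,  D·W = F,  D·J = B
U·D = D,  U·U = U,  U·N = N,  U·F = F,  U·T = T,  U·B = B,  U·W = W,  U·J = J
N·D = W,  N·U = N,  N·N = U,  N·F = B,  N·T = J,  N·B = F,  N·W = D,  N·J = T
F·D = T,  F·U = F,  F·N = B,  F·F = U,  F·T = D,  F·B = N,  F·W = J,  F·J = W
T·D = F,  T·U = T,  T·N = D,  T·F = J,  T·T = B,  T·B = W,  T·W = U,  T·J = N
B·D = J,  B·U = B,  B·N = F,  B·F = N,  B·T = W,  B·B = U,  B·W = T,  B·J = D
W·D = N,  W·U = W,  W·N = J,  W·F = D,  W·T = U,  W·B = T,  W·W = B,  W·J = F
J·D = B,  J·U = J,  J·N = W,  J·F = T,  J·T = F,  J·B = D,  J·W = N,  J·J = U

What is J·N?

W

Read row J, column N: J·N = W.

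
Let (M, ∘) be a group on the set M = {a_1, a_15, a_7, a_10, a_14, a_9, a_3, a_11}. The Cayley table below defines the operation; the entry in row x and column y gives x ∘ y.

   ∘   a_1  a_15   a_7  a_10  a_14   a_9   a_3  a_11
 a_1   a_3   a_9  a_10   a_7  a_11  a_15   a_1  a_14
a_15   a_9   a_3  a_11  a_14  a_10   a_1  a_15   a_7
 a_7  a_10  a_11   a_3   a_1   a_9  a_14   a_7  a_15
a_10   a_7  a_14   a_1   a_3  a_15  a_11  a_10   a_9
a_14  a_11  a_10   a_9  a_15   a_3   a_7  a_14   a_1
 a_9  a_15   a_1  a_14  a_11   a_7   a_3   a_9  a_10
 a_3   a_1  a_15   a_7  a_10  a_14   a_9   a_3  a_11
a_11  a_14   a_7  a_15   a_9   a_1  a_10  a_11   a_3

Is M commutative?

Check whether the table is symmetric across its main diagonal.
Every entry (row x, col y) equals the entry (row y, col x), so M is abelian.

Yes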